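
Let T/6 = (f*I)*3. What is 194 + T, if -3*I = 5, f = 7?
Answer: -16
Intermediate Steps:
I = -5/3 (I = -1/3*5 = -5/3 ≈ -1.6667)
T = -210 (T = 6*((7*(-5/3))*3) = 6*(-35/3*3) = 6*(-35) = -210)
194 + T = 194 - 210 = -16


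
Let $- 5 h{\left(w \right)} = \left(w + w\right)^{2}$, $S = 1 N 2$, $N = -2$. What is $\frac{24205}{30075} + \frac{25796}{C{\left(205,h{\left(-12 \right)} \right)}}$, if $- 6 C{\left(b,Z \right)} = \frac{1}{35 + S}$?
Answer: $- \frac{28860301999}{6015} \approx -4.7981 \cdot 10^{6}$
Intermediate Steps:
$S = -4$ ($S = 1 \left(-2\right) 2 = \left(-2\right) 2 = -4$)
$h{\left(w \right)} = - \frac{4 w^{2}}{5}$ ($h{\left(w \right)} = - \frac{\left(w + w\right)^{2}}{5} = - \frac{\left(2 w\right)^{2}}{5} = - \frac{4 w^{2}}{5}$)
$C{\left(b,Z \right)} = - \frac{1}{186}$ ($C{\left(b,Z \right)} = - \frac{1}{6 \left(35 - 4\right)} = - \frac{1}{6 \cdot 31} = \left(- \frac{1}{6}\right) \frac{1}{31} = - \frac{1}{186}$)
$\frac{24205}{30075} + \frac{25796}{C{\left(205,h{\left(-12 \right)} \right)}} = \frac{24205}{30075} + \frac{25796}{- \frac{1}{186}} = 24205 \cdot \frac{1}{30075} + 25796 \left(-186\right) = \frac{4841}{6015} - 4798056 = - \frac{28860301999}{6015}$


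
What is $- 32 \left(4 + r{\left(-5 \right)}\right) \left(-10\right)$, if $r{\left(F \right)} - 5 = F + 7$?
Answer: $3520$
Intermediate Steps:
$r{\left(F \right)} = 12 + F$ ($r{\left(F \right)} = 5 + \left(F + 7\right) = 5 + \left(7 + F\right) = 12 + F$)
$- 32 \left(4 + r{\left(-5 \right)}\right) \left(-10\right) = - 32 \left(4 + \left(12 - 5\right)\right) \left(-10\right) = - 32 \left(4 + 7\right) \left(-10\right) = \left(-32\right) 11 \left(-10\right) = \left(-352\right) \left(-10\right) = 3520$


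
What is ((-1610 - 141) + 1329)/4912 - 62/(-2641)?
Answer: -404979/6486296 ≈ -0.062436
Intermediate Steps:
((-1610 - 141) + 1329)/4912 - 62/(-2641) = (-1751 + 1329)*(1/4912) - 62*(-1/2641) = -422*1/4912 + 62/2641 = -211/2456 + 62/2641 = -404979/6486296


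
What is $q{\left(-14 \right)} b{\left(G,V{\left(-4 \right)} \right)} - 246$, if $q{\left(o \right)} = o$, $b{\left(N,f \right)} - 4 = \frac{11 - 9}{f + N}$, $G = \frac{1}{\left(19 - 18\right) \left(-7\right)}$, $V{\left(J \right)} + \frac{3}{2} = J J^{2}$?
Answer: $- \frac{277146}{919} \approx -301.57$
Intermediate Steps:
$V{\left(J \right)} = - \frac{3}{2} + J^{3}$ ($V{\left(J \right)} = - \frac{3}{2} + J J^{2} = - \frac{3}{2} + J^{3}$)
$G = - \frac{1}{7}$ ($G = 1^{-1} \left(- \frac{1}{7}\right) = 1 \left(- \frac{1}{7}\right) = - \frac{1}{7} \approx -0.14286$)
$b{\left(N,f \right)} = 4 + \frac{2}{N + f}$ ($b{\left(N,f \right)} = 4 + \frac{11 - 9}{f + N} = 4 + \frac{2}{N + f}$)
$q{\left(-14 \right)} b{\left(G,V{\left(-4 \right)} \right)} - 246 = - 14 \frac{2 \left(1 + 2 \left(- \frac{1}{7}\right) + 2 \left(- \frac{3}{2} + \left(-4\right)^{3}\right)\right)}{- \frac{1}{7} + \left(- \frac{3}{2} + \left(-4\right)^{3}\right)} - 246 = - 14 \frac{2 \left(1 - \frac{2}{7} + 2 \left(- \frac{3}{2} - 64\right)\right)}{- \frac{1}{7} - \frac{131}{2}} - 246 = - 14 \frac{2 \left(1 - \frac{2}{7} + 2 \left(- \frac{131}{2}\right)\right)}{- \frac{1}{7} - \frac{131}{2}} - 246 = - 14 \frac{2 \left(1 - \frac{2}{7} - 131\right)}{- \frac{919}{14}} - 246 = - 14 \cdot 2 \left(- \frac{14}{919}\right) \left(- \frac{912}{7}\right) - 246 = \left(-14\right) \frac{3648}{919} - 246 = - \frac{51072}{919} - 246 = - \frac{277146}{919}$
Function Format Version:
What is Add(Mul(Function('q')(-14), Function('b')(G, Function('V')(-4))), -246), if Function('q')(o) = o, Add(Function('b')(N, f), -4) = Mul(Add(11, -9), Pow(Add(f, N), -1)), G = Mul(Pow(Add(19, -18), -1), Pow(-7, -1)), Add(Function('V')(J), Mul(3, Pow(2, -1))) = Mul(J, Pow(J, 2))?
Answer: Rational(-277146, 919) ≈ -301.57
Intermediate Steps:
Function('V')(J) = Add(Rational(-3, 2), Pow(J, 3)) (Function('V')(J) = Add(Rational(-3, 2), Mul(J, Pow(J, 2))) = Add(Rational(-3, 2), Pow(J, 3)))
G = Rational(-1, 7) (G = Mul(Pow(1, -1), Rational(-1, 7)) = Mul(1, Rational(-1, 7)) = Rational(-1, 7) ≈ -0.14286)
Function('b')(N, f) = Add(4, Mul(2, Pow(Add(N, f), -1))) (Function('b')(N, f) = Add(4, Mul(Add(11, -9), Pow(Add(f, N), -1))) = Add(4, Mul(2, Pow(Add(N, f), -1))))
Add(Mul(Function('q')(-14), Function('b')(G, Function('V')(-4))), -246) = Add(Mul(-14, Mul(2, Pow(Add(Rational(-1, 7), Add(Rational(-3, 2), Pow(-4, 3))), -1), Add(1, Mul(2, Rational(-1, 7)), Mul(2, Add(Rational(-3, 2), Pow(-4, 3)))))), -246) = Add(Mul(-14, Mul(2, Pow(Add(Rational(-1, 7), Add(Rational(-3, 2), -64)), -1), Add(1, Rational(-2, 7), Mul(2, Add(Rational(-3, 2), -64))))), -246) = Add(Mul(-14, Mul(2, Pow(Add(Rational(-1, 7), Rational(-131, 2)), -1), Add(1, Rational(-2, 7), Mul(2, Rational(-131, 2))))), -246) = Add(Mul(-14, Mul(2, Pow(Rational(-919, 14), -1), Add(1, Rational(-2, 7), -131))), -246) = Add(Mul(-14, Mul(2, Rational(-14, 919), Rational(-912, 7))), -246) = Add(Mul(-14, Rational(3648, 919)), -246) = Add(Rational(-51072, 919), -246) = Rational(-277146, 919)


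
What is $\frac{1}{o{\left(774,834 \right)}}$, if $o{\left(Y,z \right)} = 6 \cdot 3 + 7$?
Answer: $\frac{1}{25} \approx 0.04$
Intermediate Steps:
$o{\left(Y,z \right)} = 25$ ($o{\left(Y,z \right)} = 18 + 7 = 25$)
$\frac{1}{o{\left(774,834 \right)}} = \frac{1}{25}$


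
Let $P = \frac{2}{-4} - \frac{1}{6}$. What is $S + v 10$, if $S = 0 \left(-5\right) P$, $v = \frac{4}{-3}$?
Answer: $- \frac{40}{3} \approx -13.333$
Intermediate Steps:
$v = - \frac{4}{3}$ ($v = 4 \left(- \frac{1}{3}\right) = - \frac{4}{3} \approx -1.3333$)
$P = - \frac{2}{3}$ ($P = 2 \left(- \frac{1}{4}\right) - \frac{1}{6} = - \frac{1}{2} - \frac{1}{6} = - \frac{2}{3} \approx -0.66667$)
$S = 0$ ($S = 0 \left(-5\right) \left(- \frac{2}{3}\right) = 0 \left(- \frac{2}{3}\right) = 0$)
$S + v 10 = 0 - \frac{40}{3} = - \frac{40}{3}$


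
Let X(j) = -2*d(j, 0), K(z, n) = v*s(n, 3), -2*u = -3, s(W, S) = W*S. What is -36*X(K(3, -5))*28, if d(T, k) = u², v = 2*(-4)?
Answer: 4536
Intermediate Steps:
s(W, S) = S*W
v = -8
u = 3/2 (u = -½*(-3) = 3/2 ≈ 1.5000)
K(z, n) = -24*n
d(T, k) = 9/4 (d(T, k) = (3/2)² = 9/4)
X(j) = -9/2 (X(j) = -2*9/4 = -9/2)
-36*X(K(3, -5))*28 = -36*(-9/2)*28 = 162*28 = 4536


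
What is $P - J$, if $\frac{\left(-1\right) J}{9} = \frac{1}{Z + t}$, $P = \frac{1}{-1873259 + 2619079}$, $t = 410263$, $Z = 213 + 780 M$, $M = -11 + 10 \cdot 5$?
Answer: $\frac{1788319}{82207263680} \approx 2.1754 \cdot 10^{-5}$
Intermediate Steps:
$M = 39$ ($M = -11 + 50 = 39$)
$Z = 30633$ ($Z = 213 + 780 \cdot 39 = 213 + 30420 = 30633$)
$P = \frac{1}{745820} \approx 1.3408 \cdot 10^{-6}$
$J = - \frac{9}{440896}$ ($J = - \frac{9}{30633 + 410263} = - \frac{9}{440896} \approx -2.0413 \cdot 10^{-5}$)
$P - J = \frac{1}{745820} - - \frac{9}{440896} = \frac{1}{745820} + \frac{9}{440896} = \frac{1788319}{82207263680}$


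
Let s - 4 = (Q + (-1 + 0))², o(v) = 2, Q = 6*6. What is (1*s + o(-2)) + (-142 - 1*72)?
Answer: 1017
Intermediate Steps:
Q = 36
s = 1229 (s = 4 + (36 + (-1 + 0))² = 4 + (36 - 1)² = 4 + 35² = 4 + 1225 = 1229)
(1*s + o(-2)) + (-142 - 1*72) = (1*1229 + 2) + (-142 - 1*72) = (1229 + 2) + (-142 - 72) = 1231 - 214 = 1017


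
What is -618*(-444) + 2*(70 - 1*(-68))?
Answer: 274668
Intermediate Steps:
-618*(-444) + 2*(70 - 1*(-68)) = 274392 + 2*(70 + 68) = 274392 + 2*138 = 274392 + 276 = 274668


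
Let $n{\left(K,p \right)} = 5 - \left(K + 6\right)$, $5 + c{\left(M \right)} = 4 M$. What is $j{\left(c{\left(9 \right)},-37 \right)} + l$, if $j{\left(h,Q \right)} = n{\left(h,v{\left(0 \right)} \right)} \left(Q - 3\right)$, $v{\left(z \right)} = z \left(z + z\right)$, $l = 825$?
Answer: $2105$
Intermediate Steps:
$c{\left(M \right)} = -5 + 4 M$
$v{\left(z \right)} = 2 z^{2}$ ($v{\left(z \right)} = z 2 z = 2 z^{2}$)
$n{\left(K,p \right)} = -1 - K$ ($n{\left(K,p \right)} = 5 - \left(6 + K\right) = -1 - K$)
$j{\left(h,Q \right)} = \left(-1 - h\right) \left(-3 + Q\right)$ ($j{\left(h,Q \right)} = \left(-1 - h\right) \left(Q - 3\right) = \left(-1 - h\right) \left(-3 + Q\right)$)
$j{\left(c{\left(9 \right)},-37 \right)} + l = - \left(1 + \left(-5 + 4 \cdot 9\right)\right) \left(-3 - 37\right) + 825 = \left(-1\right) \left(1 + \left(-5 + 36\right)\right) \left(-40\right) + 825 = \left(-1\right) \left(1 + 31\right) \left(-40\right) + 825 = \left(-1\right) 32 \left(-40\right) + 825 = 1280 + 825 = 2105$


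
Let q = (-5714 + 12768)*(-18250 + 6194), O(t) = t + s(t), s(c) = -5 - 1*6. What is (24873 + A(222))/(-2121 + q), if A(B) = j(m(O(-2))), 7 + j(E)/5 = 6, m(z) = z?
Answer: -24868/85045145 ≈ -0.00029241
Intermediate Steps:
s(c) = -11 (s(c) = -5 - 6 = -11)
O(t) = -11 + t (O(t) = t - 11 = -11 + t)
j(E) = -5 (j(E) = -35 + 5*6 = -35 + 30 = -5)
q = -85043024 (q = 7054*(-12056) = -85043024)
A(B) = -5
(24873 + A(222))/(-2121 + q) = (24873 - 5)/(-2121 - 85043024) = 24868/(-85045145) = 24868*(-1/85045145) = -24868/85045145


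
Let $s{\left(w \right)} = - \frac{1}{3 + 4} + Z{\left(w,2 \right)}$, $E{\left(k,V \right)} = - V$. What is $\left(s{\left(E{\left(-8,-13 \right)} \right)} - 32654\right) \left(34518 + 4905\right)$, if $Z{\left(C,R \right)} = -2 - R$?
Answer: $- \frac{9012373761}{7} \approx -1.2875 \cdot 10^{9}$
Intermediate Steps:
$s{\left(w \right)} = - \frac{29}{7}$ ($s{\left(w \right)} = - \frac{1}{3 + 4} - 4 = - \frac{1}{7} - 4 = - \frac{29}{7}$)
$\left(s{\left(E{\left(-8,-13 \right)} \right)} - 32654\right) \left(34518 + 4905\right) = \left(- \frac{29}{7} - 32654\right) \left(34518 + 4905\right) = \left(- \frac{228607}{7}\right) 39423 = - \frac{9012373761}{7}$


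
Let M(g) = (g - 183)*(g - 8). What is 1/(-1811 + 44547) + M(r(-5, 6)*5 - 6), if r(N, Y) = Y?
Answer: -108720383/42736 ≈ -2544.0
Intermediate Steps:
M(g) = (-183 + g)*(-8 + g)
1/(-1811 + 44547) + M(r(-5, 6)*5 - 6) = 1/(-1811 + 44547) + (1464 + (6*5 - 6)² - 191*(6*5 - 6)) = 1/42736 + (1464 + (30 - 6)² - 191*(30 - 6)) = 1/42736 + (1464 + 24² - 191*24) = 1/42736 + (1464 + 576 - 4584) = 1/42736 - 2544 = -108720383/42736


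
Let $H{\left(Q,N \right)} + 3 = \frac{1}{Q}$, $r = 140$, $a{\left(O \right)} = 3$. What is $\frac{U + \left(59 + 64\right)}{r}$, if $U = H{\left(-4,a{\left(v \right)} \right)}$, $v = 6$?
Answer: $\frac{479}{560} \approx 0.85536$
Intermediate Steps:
$H{\left(Q,N \right)} = -3 + \frac{1}{Q}$
$U = - \frac{13}{4}$ ($U = -3 + \frac{1}{-4} = -3 - \frac{1}{4} = - \frac{13}{4} \approx -3.25$)
$\frac{U + \left(59 + 64\right)}{r} = \frac{- \frac{13}{4} + \left(59 + 64\right)}{140} = \left(- \frac{13}{4} + 123\right) \frac{1}{140} = \frac{479}{4} \cdot \frac{1}{140} = \frac{479}{560}$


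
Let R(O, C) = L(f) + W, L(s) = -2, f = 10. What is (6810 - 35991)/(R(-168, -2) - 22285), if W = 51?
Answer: 9727/7412 ≈ 1.3123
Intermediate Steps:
R(O, C) = 49 (R(O, C) = -2 + 51 = 49)
(6810 - 35991)/(R(-168, -2) - 22285) = (6810 - 35991)/(49 - 22285) = -29181/(-22236) = -29181*(-1/22236) = 9727/7412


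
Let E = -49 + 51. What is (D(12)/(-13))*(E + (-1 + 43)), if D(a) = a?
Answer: -528/13 ≈ -40.615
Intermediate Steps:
E = 2
(D(12)/(-13))*(E + (-1 + 43)) = (12/(-13))*(2 + (-1 + 43)) = (12*(-1/13))*(2 + 42) = -12/13*44 = -528/13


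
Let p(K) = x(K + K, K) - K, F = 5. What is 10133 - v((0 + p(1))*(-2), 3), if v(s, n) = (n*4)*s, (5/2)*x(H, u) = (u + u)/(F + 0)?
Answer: 252821/25 ≈ 10113.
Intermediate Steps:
x(H, u) = 4*u/25 (x(H, u) = 2*((u + u)/(5 + 0))/5 = 2*((2*u)/5)/5 = 2*((2*u)*(⅕))/5 = 2*(2*u/5)/5 = 4*u/25)
p(K) = -21*K/25 (p(K) = 4*K/25 - K = -21*K/25)
v(s, n) = 4*n*s (v(s, n) = (4*n)*s = 4*n*s)
10133 - v((0 + p(1))*(-2), 3) = 10133 - 4*3*(0 - 21/25*1)*(-2) = 10133 - 4*3*(0 - 21/25)*(-2) = 10133 - 4*3*(-21/25*(-2)) = 10133 - 4*3*42/25 = 10133 - 1*504/25 = 10133 - 504/25 = 252821/25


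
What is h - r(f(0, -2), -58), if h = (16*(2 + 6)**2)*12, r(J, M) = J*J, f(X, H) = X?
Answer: 12288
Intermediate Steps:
r(J, M) = J**2
h = 12288 (h = (16*8**2)*12 = (16*64)*12 = 1024*12 = 12288)
h - r(f(0, -2), -58) = 12288 - 1*0**2 = 12288 - 1*0 = 12288 + 0 = 12288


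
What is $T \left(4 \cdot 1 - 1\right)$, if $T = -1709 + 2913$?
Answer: $3612$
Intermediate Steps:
$T = 1204$
$T \left(4 \cdot 1 - 1\right) = 1204 \left(4 \cdot 1 - 1\right) = 1204 \left(4 - 1\right) = 1204 \cdot 3 = 3612$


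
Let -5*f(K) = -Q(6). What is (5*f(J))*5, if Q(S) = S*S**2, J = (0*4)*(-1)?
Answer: 1080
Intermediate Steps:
J = 0 (J = 0*(-1) = 0)
Q(S) = S**3
f(K) = 216/5 (f(K) = -(-1)*6**3/5 = -(-1)*216/5 = -1/5*(-216) = 216/5)
(5*f(J))*5 = (5*(216/5))*5 = 216*5 = 1080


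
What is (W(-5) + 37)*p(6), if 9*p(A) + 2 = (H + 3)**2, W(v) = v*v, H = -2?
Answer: -62/9 ≈ -6.8889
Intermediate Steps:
W(v) = v**2
p(A) = -1/9 (p(A) = -2/9 + (-2 + 3)**2/9 = -2/9 + (1/9)*1**2 = -2/9 + (1/9)*1 = -2/9 + 1/9 = -1/9)
(W(-5) + 37)*p(6) = ((-5)**2 + 37)*(-1/9) = (25 + 37)*(-1/9) = 62*(-1/9) = -62/9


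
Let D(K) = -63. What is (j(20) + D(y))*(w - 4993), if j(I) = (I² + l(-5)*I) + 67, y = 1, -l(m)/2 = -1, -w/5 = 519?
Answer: -3369072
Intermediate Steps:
w = -2595 (w = -5*519 = -2595)
l(m) = 2 (l(m) = -2*(-1) = 2)
j(I) = 67 + I² + 2*I (j(I) = (I² + 2*I) + 67 = 67 + I² + 2*I)
(j(20) + D(y))*(w - 4993) = ((67 + 20² + 2*20) - 63)*(-2595 - 4993) = ((67 + 400 + 40) - 63)*(-7588) = (507 - 63)*(-7588) = 444*(-7588) = -3369072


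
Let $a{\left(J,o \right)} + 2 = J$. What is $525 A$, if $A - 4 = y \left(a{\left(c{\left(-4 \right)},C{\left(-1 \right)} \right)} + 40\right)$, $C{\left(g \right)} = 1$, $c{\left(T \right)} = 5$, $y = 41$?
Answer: $927675$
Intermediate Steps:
$a{\left(J,o \right)} = -2 + J$
$A = 1767$ ($A = 4 + 41 \left(\left(-2 + 5\right) + 40\right) = 4 + 41 \left(3 + 40\right) = 4 + 41 \cdot 43 = 4 + 1763 = 1767$)
$525 A = 525 \cdot 1767 = 927675$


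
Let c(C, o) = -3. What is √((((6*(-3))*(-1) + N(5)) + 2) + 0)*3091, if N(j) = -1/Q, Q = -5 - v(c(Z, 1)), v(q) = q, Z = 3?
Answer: 3091*√82/2 ≈ 13995.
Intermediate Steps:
Q = -2 (Q = -5 - 1*(-3) = -5 + 3 = -2)
N(j) = ½ (N(j) = -1/(-2) = -1*(-½) = ½)
√((((6*(-3))*(-1) + N(5)) + 2) + 0)*3091 = √((((6*(-3))*(-1) + ½) + 2) + 0)*3091 = √(((-18*(-1) + ½) + 2) + 0)*3091 = √(((18 + ½) + 2) + 0)*3091 = √((37/2 + 2) + 0)*3091 = √(41/2 + 0)*3091 = √(41/2)*3091 = (√82/2)*3091 = 3091*√82/2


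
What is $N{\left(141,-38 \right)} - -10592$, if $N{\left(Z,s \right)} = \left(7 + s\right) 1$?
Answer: $10561$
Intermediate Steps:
$N{\left(Z,s \right)} = 7 + s$
$N{\left(141,-38 \right)} - -10592 = \left(7 - 38\right) - -10592 = -31 + 10592 = 10561$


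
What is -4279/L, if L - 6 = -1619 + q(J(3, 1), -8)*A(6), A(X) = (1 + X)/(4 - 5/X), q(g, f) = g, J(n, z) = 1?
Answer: 81301/30605 ≈ 2.6565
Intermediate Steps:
A(X) = (1 + X)/(4 - 5/X)
L = -30605/19 (L = 6 + (-1619 + 1*(6*(1 + 6)/(-5 + 4*6))) = 6 + (-1619 + 1*(6*7/(-5 + 24))) = 6 + (-1619 + 1*(6*7/19)) = 6 + (-1619 + 1*(6*(1/19)*7)) = 6 + (-1619 + 1*(42/19)) = 6 + (-1619 + 42/19) = 6 - 30719/19 = -30605/19 ≈ -1610.8)
-4279/L = -4279/(-30605/19) = -4279*(-19/30605) = 81301/30605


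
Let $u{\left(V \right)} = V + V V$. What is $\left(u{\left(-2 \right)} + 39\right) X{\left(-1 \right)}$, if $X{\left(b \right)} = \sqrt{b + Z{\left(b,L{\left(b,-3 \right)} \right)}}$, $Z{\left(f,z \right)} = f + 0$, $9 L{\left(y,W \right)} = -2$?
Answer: $41 i \sqrt{2} \approx 57.983 i$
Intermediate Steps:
$u{\left(V \right)} = V + V^{2}$
$L{\left(y,W \right)} = - \frac{2}{9}$ ($L{\left(y,W \right)} = \frac{1}{9} \left(-2\right) = - \frac{2}{9}$)
$Z{\left(f,z \right)} = f$
$X{\left(b \right)} = \sqrt{2} \sqrt{b}$ ($X{\left(b \right)} = \sqrt{b + b} = \sqrt{2 b} = \sqrt{2} \sqrt{b}$)
$\left(u{\left(-2 \right)} + 39\right) X{\left(-1 \right)} = \left(- 2 \left(1 - 2\right) + 39\right) \sqrt{2} \sqrt{-1} = \left(\left(-2\right) \left(-1\right) + 39\right) \sqrt{2} i = \left(2 + 39\right) i \sqrt{2} = 41 i \sqrt{2}$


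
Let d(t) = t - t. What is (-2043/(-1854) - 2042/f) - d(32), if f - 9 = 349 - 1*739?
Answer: 507139/78486 ≈ 6.4615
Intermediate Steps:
f = -381 (f = 9 + (349 - 1*739) = 9 + (349 - 739) = 9 - 390 = -381)
d(t) = 0
(-2043/(-1854) - 2042/f) - d(32) = (-2043/(-1854) - 2042/(-381)) - 1*0 = (-2043*(-1/1854) - 2042*(-1/381)) + 0 = (227/206 + 2042/381) + 0 = 507139/78486 + 0 = 507139/78486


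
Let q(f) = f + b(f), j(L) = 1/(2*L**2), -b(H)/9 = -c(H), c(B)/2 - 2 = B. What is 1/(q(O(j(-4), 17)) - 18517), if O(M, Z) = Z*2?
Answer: -1/17835 ≈ -5.6070e-5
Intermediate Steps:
c(B) = 4 + 2*B
b(H) = 36 + 18*H (b(H) = -(-9)*(4 + 2*H) = -9*(-4 - 2*H) = 36 + 18*H)
j(L) = 1/(2*L**2)
O(M, Z) = 2*Z
q(f) = 36 + 19*f (q(f) = f + (36 + 18*f) = 36 + 19*f)
1/(q(O(j(-4), 17)) - 18517) = 1/((36 + 19*(2*17)) - 18517) = 1/((36 + 19*34) - 18517) = 1/((36 + 646) - 18517) = 1/(682 - 18517) = 1/(-17835) = -1/17835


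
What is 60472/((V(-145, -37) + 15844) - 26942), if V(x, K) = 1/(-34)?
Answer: -2056048/377333 ≈ -5.4489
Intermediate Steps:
V(x, K) = -1/34
60472/((V(-145, -37) + 15844) - 26942) = 60472/((-1/34 + 15844) - 26942) = 60472/(538695/34 - 26942) = 60472/(-377333/34) = 60472*(-34/377333) = -2056048/377333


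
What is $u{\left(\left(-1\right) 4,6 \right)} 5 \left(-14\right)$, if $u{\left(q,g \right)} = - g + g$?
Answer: $0$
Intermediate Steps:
$u{\left(q,g \right)} = 0$
$u{\left(\left(-1\right) 4,6 \right)} 5 \left(-14\right) = 0 \cdot 5 \left(-14\right) = 0 \left(-14\right) = 0$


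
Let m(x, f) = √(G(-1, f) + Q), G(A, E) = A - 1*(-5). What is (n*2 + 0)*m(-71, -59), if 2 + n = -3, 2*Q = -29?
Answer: -5*I*√42 ≈ -32.404*I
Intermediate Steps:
G(A, E) = 5 + A (G(A, E) = A + 5 = 5 + A)
Q = -29/2 (Q = (½)*(-29) = -29/2 ≈ -14.500)
m(x, f) = I*√42/2 (m(x, f) = √((5 - 1) - 29/2) = √(4 - 29/2) = √(-21/2) = I*√42/2)
n = -5 (n = -2 - 3 = -5)
(n*2 + 0)*m(-71, -59) = (-5*2 + 0)*(I*√42/2) = (-10 + 0)*(I*√42/2) = -5*I*√42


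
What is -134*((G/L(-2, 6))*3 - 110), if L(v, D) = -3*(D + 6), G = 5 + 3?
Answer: 44488/3 ≈ 14829.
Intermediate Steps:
G = 8
L(v, D) = -18 - 3*D (L(v, D) = -3*(6 + D) = -18 - 3*D)
-134*((G/L(-2, 6))*3 - 110) = -134*((8/(-18 - 3*6))*3 - 110) = -134*((8/(-18 - 18))*3 - 110) = -134*((8/(-36))*3 - 110) = -134*((8*(-1/36))*3 - 110) = -134*(-2/9*3 - 110) = -134*(-⅔ - 110) = -134*(-332/3) = 44488/3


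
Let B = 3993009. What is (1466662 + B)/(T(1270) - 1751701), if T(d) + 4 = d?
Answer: -5459671/1750435 ≈ -3.1190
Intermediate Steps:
T(d) = -4 + d
(1466662 + B)/(T(1270) - 1751701) = (1466662 + 3993009)/((-4 + 1270) - 1751701) = 5459671/(1266 - 1751701) = 5459671/(-1750435) = 5459671*(-1/1750435) = -5459671/1750435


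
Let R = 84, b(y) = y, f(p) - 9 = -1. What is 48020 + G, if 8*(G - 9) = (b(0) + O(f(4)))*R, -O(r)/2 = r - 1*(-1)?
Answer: 47840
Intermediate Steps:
f(p) = 8 (f(p) = 9 - 1 = 8)
O(r) = -2 - 2*r (O(r) = -2*(r - 1*(-1)) = -2*(r + 1) = -2*(1 + r) = -2 - 2*r)
G = -180 (G = 9 + ((0 + (-2 - 2*8))*84)/8 = 9 + ((0 + (-2 - 16))*84)/8 = 9 + ((0 - 18)*84)/8 = 9 + (-18*84)/8 = 9 + (⅛)*(-1512) = 9 - 189 = -180)
48020 + G = 48020 - 180 = 47840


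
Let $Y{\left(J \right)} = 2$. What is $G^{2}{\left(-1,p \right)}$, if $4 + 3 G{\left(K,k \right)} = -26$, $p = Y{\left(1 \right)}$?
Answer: $100$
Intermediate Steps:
$p = 2$
$G{\left(K,k \right)} = -10$ ($G{\left(K,k \right)} = - \frac{4}{3} + \frac{1}{3} \left(-26\right) = - \frac{4}{3} - \frac{26}{3} = -10$)
$G^{2}{\left(-1,p \right)} = \left(-10\right)^{2} = 100$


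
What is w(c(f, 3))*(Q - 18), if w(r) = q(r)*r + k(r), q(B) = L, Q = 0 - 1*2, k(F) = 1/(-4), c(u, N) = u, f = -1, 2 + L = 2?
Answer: 5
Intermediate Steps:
L = 0 (L = -2 + 2 = 0)
k(F) = -¼
Q = -2 (Q = 0 - 2 = -2)
q(B) = 0
w(r) = -¼ (w(r) = 0*r - ¼ = 0 - ¼ = -¼)
w(c(f, 3))*(Q - 18) = -(-2 - 18)/4 = -¼*(-20) = 5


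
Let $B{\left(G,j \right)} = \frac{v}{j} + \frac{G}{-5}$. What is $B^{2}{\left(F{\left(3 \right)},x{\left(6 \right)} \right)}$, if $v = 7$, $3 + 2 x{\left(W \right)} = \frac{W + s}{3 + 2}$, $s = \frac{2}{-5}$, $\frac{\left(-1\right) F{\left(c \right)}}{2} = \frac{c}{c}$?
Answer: $\frac{2742336}{55225} \approx 49.658$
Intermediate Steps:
$F{\left(c \right)} = -2$ ($F{\left(c \right)} = - 2 \frac{c}{c} = \left(-2\right) 1 = -2$)
$s = - \frac{2}{5}$ ($s = 2 \left(- \frac{1}{5}\right) = - \frac{2}{5} \approx -0.4$)
$x{\left(W \right)} = - \frac{77}{50} + \frac{W}{10}$ ($x{\left(W \right)} = - \frac{3}{2} + \frac{\left(W - \frac{2}{5}\right) \frac{1}{3 + 2}}{2} = - \frac{3}{2} + \frac{\left(- \frac{2}{5} + W\right) \frac{1}{5}}{2} = - \frac{3}{2} + \frac{- \frac{2}{25} + \frac{W}{5}}{2} = - \frac{3}{2} + \left(- \frac{1}{25} + \frac{W}{10}\right) = - \frac{77}{50} + \frac{W}{10}$)
$B{\left(G,j \right)} = \frac{7}{j} - \frac{G}{5}$ ($B{\left(G,j \right)} = \frac{7}{j} + \frac{G}{-5} = \frac{7}{j} + G \left(- \frac{1}{5}\right) = \frac{7}{j} - \frac{G}{5}$)
$B^{2}{\left(F{\left(3 \right)},x{\left(6 \right)} \right)} = \left(\frac{7}{- \frac{77}{50} + \frac{1}{10} \cdot 6} - - \frac{2}{5}\right)^{2} = \left(\frac{7}{- \frac{77}{50} + \frac{3}{5}} + \frac{2}{5}\right)^{2} = \left(\frac{7}{- \frac{47}{50}} + \frac{2}{5}\right)^{2} = \left(7 \left(- \frac{50}{47}\right) + \frac{2}{5}\right)^{2} = \left(- \frac{350}{47} + \frac{2}{5}\right)^{2} = \left(- \frac{1656}{235}\right)^{2} = \frac{2742336}{55225}$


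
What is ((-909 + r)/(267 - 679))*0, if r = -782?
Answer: 0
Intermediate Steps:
((-909 + r)/(267 - 679))*0 = ((-909 - 782)/(267 - 679))*0 = -1691/(-412)*0 = -1691*(-1/412)*0 = (1691/412)*0 = 0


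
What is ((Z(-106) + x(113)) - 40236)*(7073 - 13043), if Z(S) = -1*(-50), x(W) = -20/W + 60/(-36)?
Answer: 27111121210/113 ≈ 2.3992e+8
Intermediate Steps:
x(W) = -5/3 - 20/W (x(W) = -20/W + 60*(-1/36) = -20/W - 5/3 = -5/3 - 20/W)
Z(S) = 50
((Z(-106) + x(113)) - 40236)*(7073 - 13043) = ((50 + (-5/3 - 20/113)) - 40236)*(7073 - 13043) = ((50 + (-5/3 - 20*1/113)) - 40236)*(-5970) = ((50 + (-5/3 - 20/113)) - 40236)*(-5970) = ((50 - 625/339) - 40236)*(-5970) = (16325/339 - 40236)*(-5970) = -13623679/339*(-5970) = 27111121210/113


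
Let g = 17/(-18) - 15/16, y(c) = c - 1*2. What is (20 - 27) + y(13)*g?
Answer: -3989/144 ≈ -27.701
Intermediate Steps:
y(c) = -2 + c (y(c) = c - 2 = -2 + c)
g = -271/144 (g = 17*(-1/18) - 15*1/16 = -17/18 - 15/16 = -271/144 ≈ -1.8819)
(20 - 27) + y(13)*g = (20 - 27) + (-2 + 13)*(-271/144) = -7 + 11*(-271/144) = -7 - 2981/144 = -3989/144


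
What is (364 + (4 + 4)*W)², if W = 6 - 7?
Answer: 126736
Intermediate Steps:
W = -1
(364 + (4 + 4)*W)² = (364 + (4 + 4)*(-1))² = (364 + 8*(-1))² = (364 - 8)² = 356² = 126736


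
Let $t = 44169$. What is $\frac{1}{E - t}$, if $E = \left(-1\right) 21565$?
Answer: $- \frac{1}{65734} \approx -1.5213 \cdot 10^{-5}$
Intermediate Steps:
$E = -21565$
$\frac{1}{E - t} = \frac{1}{-21565 - 44169} = \frac{1}{-65734} = - \frac{1}{65734}$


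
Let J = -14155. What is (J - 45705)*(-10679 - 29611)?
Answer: 2411759400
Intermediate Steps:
(J - 45705)*(-10679 - 29611) = (-14155 - 45705)*(-10679 - 29611) = -59860*(-40290) = 2411759400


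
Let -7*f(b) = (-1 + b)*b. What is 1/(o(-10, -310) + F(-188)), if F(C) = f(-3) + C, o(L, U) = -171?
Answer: -7/2525 ≈ -0.0027723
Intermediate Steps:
f(b) = -b*(-1 + b)/7 (f(b) = -(-1 + b)*b/7 = -b*(-1 + b)/7)
F(C) = -12/7 + C (F(C) = (1/7)*(-3)*(1 - 1*(-3)) + C = (1/7)*(-3)*(1 + 3) + C = (1/7)*(-3)*4 + C = -12/7 + C)
1/(o(-10, -310) + F(-188)) = 1/(-171 + (-12/7 - 188)) = 1/(-171 - 1328/7) = 1/(-2525/7) = -7/2525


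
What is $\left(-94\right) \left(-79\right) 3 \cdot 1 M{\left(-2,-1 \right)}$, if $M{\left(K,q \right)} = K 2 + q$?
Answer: $-111390$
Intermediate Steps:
$M{\left(K,q \right)} = q + 2 K$ ($M{\left(K,q \right)} = 2 K + q = q + 2 K$)
$\left(-94\right) \left(-79\right) 3 \cdot 1 M{\left(-2,-1 \right)} = \left(-94\right) \left(-79\right) 3 \cdot 1 \left(-1 + 2 \left(-2\right)\right) = 7426 \cdot 3 \left(-1 - 4\right) = 7426 \cdot 3 \left(-5\right) = 7426 \left(-15\right) = -111390$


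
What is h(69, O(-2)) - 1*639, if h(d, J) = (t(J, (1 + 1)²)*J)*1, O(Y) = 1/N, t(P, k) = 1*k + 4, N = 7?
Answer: -4465/7 ≈ -637.86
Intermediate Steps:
t(P, k) = 4 + k (t(P, k) = k + 4 = 4 + k)
O(Y) = ⅐ (O(Y) = 1/7 = ⅐)
h(d, J) = 8*J (h(d, J) = ((4 + (1 + 1)²)*J)*1 = ((4 + 2²)*J)*1 = ((4 + 4)*J)*1 = (8*J)*1 = 8*J)
h(69, O(-2)) - 1*639 = 8*(⅐) - 1*639 = 8/7 - 639 = -4465/7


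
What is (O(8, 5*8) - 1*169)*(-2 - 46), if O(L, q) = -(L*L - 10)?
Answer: 10704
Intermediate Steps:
O(L, q) = 10 - L² (O(L, q) = -(L² - 10) = -(-10 + L²) = 10 - L²)
(O(8, 5*8) - 1*169)*(-2 - 46) = ((10 - 1*8²) - 1*169)*(-2 - 46) = ((10 - 1*64) - 169)*(-48) = ((10 - 64) - 169)*(-48) = (-54 - 169)*(-48) = -223*(-48) = 10704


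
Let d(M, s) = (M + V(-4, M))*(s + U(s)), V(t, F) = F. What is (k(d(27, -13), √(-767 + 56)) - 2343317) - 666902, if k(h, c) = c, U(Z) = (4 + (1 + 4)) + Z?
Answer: -3010219 + 3*I*√79 ≈ -3.0102e+6 + 26.665*I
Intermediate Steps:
U(Z) = 9 + Z (U(Z) = (4 + 5) + Z = 9 + Z)
d(M, s) = 2*M*(9 + 2*s) (d(M, s) = (M + M)*(s + (9 + s)) = (2*M)*(9 + 2*s) = 2*M*(9 + 2*s))
(k(d(27, -13), √(-767 + 56)) - 2343317) - 666902 = (√(-767 + 56) - 2343317) - 666902 = (√(-711) - 2343317) - 666902 = (3*I*√79 - 2343317) - 666902 = (-2343317 + 3*I*√79) - 666902 = -3010219 + 3*I*√79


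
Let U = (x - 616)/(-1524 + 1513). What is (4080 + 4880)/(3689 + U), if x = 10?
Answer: 19712/8237 ≈ 2.3931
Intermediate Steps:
U = 606/11 (U = (10 - 616)/(-1524 + 1513) = -606/(-11) = -606*(-1/11) = 606/11 ≈ 55.091)
(4080 + 4880)/(3689 + U) = (4080 + 4880)/(3689 + 606/11) = 8960/(41185/11) = 8960*(11/41185) = 19712/8237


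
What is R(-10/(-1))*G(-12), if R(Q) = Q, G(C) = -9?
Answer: -90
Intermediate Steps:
R(-10/(-1))*G(-12) = -10/(-1)*(-9) = -10*(-1)*(-9) = 10*(-9) = -90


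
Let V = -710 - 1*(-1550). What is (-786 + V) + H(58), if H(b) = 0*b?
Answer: 54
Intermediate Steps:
H(b) = 0
V = 840 (V = -710 + 1550 = 840)
(-786 + V) + H(58) = (-786 + 840) + 0 = 54 + 0 = 54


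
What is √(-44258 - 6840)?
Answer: I*√51098 ≈ 226.05*I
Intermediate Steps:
√(-44258 - 6840) = √(-51098) = I*√51098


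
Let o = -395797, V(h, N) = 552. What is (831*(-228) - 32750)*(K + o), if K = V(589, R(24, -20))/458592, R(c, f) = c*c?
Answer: 840305039789777/9554 ≈ 8.7953e+10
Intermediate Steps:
R(c, f) = c²
K = 23/19108 (K = 552/458592 = 552*(1/458592) = 23/19108 ≈ 0.0012037)
(831*(-228) - 32750)*(K + o) = (831*(-228) - 32750)*(23/19108 - 395797) = (-189468 - 32750)*(-7562889053/19108) = -222218*(-7562889053/19108) = 840305039789777/9554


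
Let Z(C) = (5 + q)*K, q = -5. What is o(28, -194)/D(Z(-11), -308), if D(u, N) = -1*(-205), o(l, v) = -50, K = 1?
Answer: -10/41 ≈ -0.24390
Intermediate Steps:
Z(C) = 0 (Z(C) = (5 - 5)*1 = 0*1 = 0)
D(u, N) = 205
o(28, -194)/D(Z(-11), -308) = -50/205 = -50*1/205 = -10/41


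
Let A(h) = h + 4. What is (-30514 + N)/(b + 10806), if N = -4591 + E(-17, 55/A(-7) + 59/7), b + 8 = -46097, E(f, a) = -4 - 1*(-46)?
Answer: 35063/35299 ≈ 0.99331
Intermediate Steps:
A(h) = 4 + h
E(f, a) = 42 (E(f, a) = -4 + 46 = 42)
b = -46105 (b = -8 - 46097 = -46105)
N = -4549 (N = -4591 + 42 = -4549)
(-30514 + N)/(b + 10806) = (-30514 - 4549)/(-46105 + 10806) = -35063/(-35299) = -35063*(-1/35299) = 35063/35299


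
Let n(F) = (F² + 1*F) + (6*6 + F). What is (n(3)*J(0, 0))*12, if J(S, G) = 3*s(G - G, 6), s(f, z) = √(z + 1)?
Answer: 1836*√7 ≈ 4857.6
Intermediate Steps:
s(f, z) = √(1 + z)
J(S, G) = 3*√7 (J(S, G) = 3*√(1 + 6) = 3*√7)
n(F) = 36 + F² + 2*F (n(F) = (F² + F) + (36 + F) = (F + F²) + (36 + F) = 36 + F² + 2*F)
(n(3)*J(0, 0))*12 = ((36 + 3² + 2*3)*(3*√7))*12 = ((36 + 9 + 6)*(3*√7))*12 = (51*(3*√7))*12 = (153*√7)*12 = 1836*√7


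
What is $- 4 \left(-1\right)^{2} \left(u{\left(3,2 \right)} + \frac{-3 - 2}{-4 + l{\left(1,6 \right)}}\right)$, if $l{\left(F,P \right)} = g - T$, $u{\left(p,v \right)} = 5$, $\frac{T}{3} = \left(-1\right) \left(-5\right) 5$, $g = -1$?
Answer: $- \frac{81}{4} \approx -20.25$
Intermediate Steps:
$T = 75$ ($T = 3 \left(-1\right) \left(-5\right) 5 = 3 \cdot 5 \cdot 5 = 3 \cdot 25 = 75$)
$l{\left(F,P \right)} = -76$ ($l{\left(F,P \right)} = -1 - 75 = -76$)
$- 4 \left(-1\right)^{2} \left(u{\left(3,2 \right)} + \frac{-3 - 2}{-4 + l{\left(1,6 \right)}}\right) = - 4 \left(-1\right)^{2} \left(5 + \frac{-3 - 2}{-4 - 76}\right) = \left(-4\right) 1 \left(5 - \frac{5}{-80}\right) = - 4 \left(5 - - \frac{1}{16}\right) = - 4 \left(5 + \frac{1}{16}\right) = \left(-4\right) \frac{81}{16} = - \frac{81}{4}$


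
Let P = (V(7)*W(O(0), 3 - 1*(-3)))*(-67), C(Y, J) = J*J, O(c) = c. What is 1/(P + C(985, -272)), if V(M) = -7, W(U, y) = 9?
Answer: 1/78205 ≈ 1.2787e-5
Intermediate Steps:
C(Y, J) = J²
P = 4221 (P = -7*9*(-67) = -63*(-67) = 4221)
1/(P + C(985, -272)) = 1/(4221 + (-272)²) = 1/(4221 + 73984) = 1/78205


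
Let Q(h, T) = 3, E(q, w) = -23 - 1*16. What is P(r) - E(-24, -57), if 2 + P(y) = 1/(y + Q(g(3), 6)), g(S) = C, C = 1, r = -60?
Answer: 2108/57 ≈ 36.982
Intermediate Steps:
E(q, w) = -39 (E(q, w) = -23 - 16 = -39)
g(S) = 1
P(y) = -2 + 1/(3 + y) (P(y) = -2 + 1/(y + 3) = -2 + 1/(3 + y))
P(r) - E(-24, -57) = (-5 - 2*(-60))/(3 - 60) - 1*(-39) = (-5 + 120)/(-57) + 39 = -1/57*115 + 39 = -115/57 + 39 = 2108/57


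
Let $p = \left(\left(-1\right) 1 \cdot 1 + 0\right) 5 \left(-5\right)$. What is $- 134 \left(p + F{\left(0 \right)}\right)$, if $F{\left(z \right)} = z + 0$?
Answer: $-3350$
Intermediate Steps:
$F{\left(z \right)} = z$
$p = 25$ ($p = \left(\left(-1\right) 1 + 0\right) \left(-25\right) = \left(-1 + 0\right) \left(-25\right) = \left(-1\right) \left(-25\right) = 25$)
$- 134 \left(p + F{\left(0 \right)}\right) = - 134 \left(25 + 0\right) = \left(-134\right) 25 = -3350$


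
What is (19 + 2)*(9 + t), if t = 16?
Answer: 525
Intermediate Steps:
(19 + 2)*(9 + t) = (19 + 2)*(9 + 16) = 21*25 = 525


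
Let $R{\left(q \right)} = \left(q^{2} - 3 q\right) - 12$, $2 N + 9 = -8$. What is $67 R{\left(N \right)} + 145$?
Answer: $\frac{23561}{4} \approx 5890.3$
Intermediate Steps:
$N = - \frac{17}{2}$ ($N = - \frac{9}{2} + \frac{1}{2} \left(-8\right) = - \frac{9}{2} - 4 = - \frac{17}{2} \approx -8.5$)
$R{\left(q \right)} = -12 + q^{2} - 3 q$
$67 R{\left(N \right)} + 145 = 67 \left(-12 + \left(- \frac{17}{2}\right)^{2} - - \frac{51}{2}\right) + 145 = 67 \left(-12 + \frac{289}{4} + \frac{51}{2}\right) + 145 = 67 \cdot \frac{343}{4} + 145 = \frac{22981}{4} + 145 = \frac{23561}{4}$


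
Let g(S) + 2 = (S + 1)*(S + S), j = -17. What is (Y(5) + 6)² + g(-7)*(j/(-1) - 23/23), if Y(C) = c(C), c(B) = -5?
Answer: 1313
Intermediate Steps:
Y(C) = -5
g(S) = -2 + 2*S*(1 + S) (g(S) = -2 + (S + 1)*(S + S) = -2 + (1 + S)*(2*S) = -2 + 2*S*(1 + S))
(Y(5) + 6)² + g(-7)*(j/(-1) - 23/23) = (-5 + 6)² + (-2 + 2*(-7) + 2*(-7)²)*(-17/(-1) - 23/23) = 1² + (-2 - 14 + 2*49)*(-17*(-1) - 23*1/23) = 1 + (-2 - 14 + 98)*(17 - 1) = 1 + 82*16 = 1 + 1312 = 1313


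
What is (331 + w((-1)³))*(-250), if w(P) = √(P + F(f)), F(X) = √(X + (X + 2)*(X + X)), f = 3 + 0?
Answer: -82750 - 250*√(-1 + √33) ≈ -83295.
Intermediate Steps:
f = 3
F(X) = √(X + 2*X*(2 + X)) (F(X) = √(X + (2 + X)*(2*X)) = √(X + 2*X*(2 + X)))
w(P) = √(P + √33) (w(P) = √(P + √(3*(5 + 2*3))) = √(P + √(3*(5 + 6))) = √(P + √(3*11)) = √(P + √33))
(331 + w((-1)³))*(-250) = (331 + √((-1)³ + √33))*(-250) = (331 + √(-1 + √33))*(-250) = -82750 - 250*√(-1 + √33)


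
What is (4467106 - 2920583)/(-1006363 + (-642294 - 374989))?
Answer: -1546523/2023646 ≈ -0.76423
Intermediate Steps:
(4467106 - 2920583)/(-1006363 + (-642294 - 374989)) = 1546523/(-1006363 - 1017283) = 1546523/(-2023646) = 1546523*(-1/2023646) = -1546523/2023646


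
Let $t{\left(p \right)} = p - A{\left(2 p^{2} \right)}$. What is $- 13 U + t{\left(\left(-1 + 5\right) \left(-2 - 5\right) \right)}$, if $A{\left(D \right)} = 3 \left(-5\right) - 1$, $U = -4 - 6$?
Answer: $118$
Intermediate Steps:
$U = -10$
$A{\left(D \right)} = -16$ ($A{\left(D \right)} = -15 - 1 = -16$)
$t{\left(p \right)} = 16 + p$ ($t{\left(p \right)} = p - -16 = p + 16 = 16 + p$)
$- 13 U + t{\left(\left(-1 + 5\right) \left(-2 - 5\right) \right)} = \left(-13\right) \left(-10\right) + \left(16 + \left(-1 + 5\right) \left(-2 - 5\right)\right) = 130 + \left(16 + 4 \left(-7\right)\right) = 130 + \left(16 - 28\right) = 130 - 12 = 118$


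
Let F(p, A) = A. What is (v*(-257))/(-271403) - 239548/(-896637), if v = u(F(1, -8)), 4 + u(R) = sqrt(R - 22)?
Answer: 64092303008/243349971711 + 257*I*sqrt(30)/271403 ≈ 0.26337 + 0.0051866*I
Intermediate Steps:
u(R) = -4 + sqrt(-22 + R) (u(R) = -4 + sqrt(R - 22) = -4 + sqrt(-22 + R))
v = -4 + I*sqrt(30) (v = -4 + sqrt(-22 - 8) = -4 + sqrt(-30) = -4 + I*sqrt(30) ≈ -4.0 + 5.4772*I)
(v*(-257))/(-271403) - 239548/(-896637) = ((-4 + I*sqrt(30))*(-257))/(-271403) - 239548/(-896637) = (1028 - 257*I*sqrt(30))*(-1/271403) - 239548*(-1/896637) = (-1028/271403 + 257*I*sqrt(30)/271403) + 239548/896637 = 64092303008/243349971711 + 257*I*sqrt(30)/271403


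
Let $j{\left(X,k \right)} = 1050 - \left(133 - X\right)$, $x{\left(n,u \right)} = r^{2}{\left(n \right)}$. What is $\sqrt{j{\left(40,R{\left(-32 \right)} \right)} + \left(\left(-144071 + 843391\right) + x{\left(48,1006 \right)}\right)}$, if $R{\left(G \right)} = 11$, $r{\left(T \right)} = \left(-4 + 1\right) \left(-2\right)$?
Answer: $\sqrt{700313} \approx 836.85$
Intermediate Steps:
$r{\left(T \right)} = 6$ ($r{\left(T \right)} = \left(-3\right) \left(-2\right) = 6$)
$x{\left(n,u \right)} = 36$ ($x{\left(n,u \right)} = 6^{2} = 36$)
$j{\left(X,k \right)} = 917 + X$ ($j{\left(X,k \right)} = 1050 + \left(-133 + X\right) = 917 + X$)
$\sqrt{j{\left(40,R{\left(-32 \right)} \right)} + \left(\left(-144071 + 843391\right) + x{\left(48,1006 \right)}\right)} = \sqrt{\left(917 + 40\right) + \left(\left(-144071 + 843391\right) + 36\right)} = \sqrt{957 + \left(699320 + 36\right)} = \sqrt{957 + 699356} = \sqrt{700313}$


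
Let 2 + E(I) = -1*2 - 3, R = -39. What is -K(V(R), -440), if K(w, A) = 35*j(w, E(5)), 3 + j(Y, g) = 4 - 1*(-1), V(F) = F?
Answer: -70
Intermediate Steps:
E(I) = -7 (E(I) = -2 + (-1*2 - 3) = -2 + (-2 - 3) = -2 - 5 = -7)
j(Y, g) = 2 (j(Y, g) = -3 + (4 - 1*(-1)) = -3 + (4 + 1) = -3 + 5 = 2)
K(w, A) = 70 (K(w, A) = 35*2 = 70)
-K(V(R), -440) = -1*70 = -70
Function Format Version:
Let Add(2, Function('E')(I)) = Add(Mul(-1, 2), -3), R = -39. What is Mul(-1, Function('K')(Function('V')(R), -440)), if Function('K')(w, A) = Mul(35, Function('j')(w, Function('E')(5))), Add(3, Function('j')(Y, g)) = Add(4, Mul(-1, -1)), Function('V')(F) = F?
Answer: -70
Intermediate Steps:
Function('E')(I) = -7 (Function('E')(I) = Add(-2, Add(Mul(-1, 2), -3)) = Add(-2, Add(-2, -3)) = Add(-2, -5) = -7)
Function('j')(Y, g) = 2 (Function('j')(Y, g) = Add(-3, Add(4, Mul(-1, -1))) = Add(-3, Add(4, 1)) = Add(-3, 5) = 2)
Function('K')(w, A) = 70 (Function('K')(w, A) = Mul(35, 2) = 70)
Mul(-1, Function('K')(Function('V')(R), -440)) = Mul(-1, 70) = -70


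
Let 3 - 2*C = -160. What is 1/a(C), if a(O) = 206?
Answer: 1/206 ≈ 0.0048544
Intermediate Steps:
C = 163/2 (C = 3/2 - ½*(-160) = 3/2 + 80 = 163/2 ≈ 81.500)
1/a(C) = 1/206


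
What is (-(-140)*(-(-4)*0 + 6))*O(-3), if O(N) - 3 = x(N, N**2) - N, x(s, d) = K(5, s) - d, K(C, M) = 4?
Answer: 840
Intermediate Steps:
x(s, d) = 4 - d
O(N) = 7 - N - N**2 (O(N) = 3 + ((4 - N**2) - N) = 3 + (4 - N - N**2) = 7 - N - N**2)
(-(-140)*(-(-4)*0 + 6))*O(-3) = (-(-140)*(-(-4)*0 + 6))*(7 - 1*(-3) - 1*(-3)**2) = (-(-140)*(-4*0 + 6))*(7 + 3 - 1*9) = (-(-140)*(0 + 6))*(7 + 3 - 9) = -(-140)*6*1 = -35*(-24)*1 = 840*1 = 840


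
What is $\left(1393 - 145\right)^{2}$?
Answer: $1557504$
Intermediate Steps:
$\left(1393 - 145\right)^{2} = 1248^{2} = 1557504$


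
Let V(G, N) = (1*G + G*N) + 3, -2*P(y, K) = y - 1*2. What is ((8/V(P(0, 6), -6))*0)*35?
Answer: 0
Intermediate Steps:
P(y, K) = 1 - y/2 (P(y, K) = -(y - 1*2)/2 = -(y - 2)/2 = -(-2 + y)/2 = 1 - y/2)
V(G, N) = 3 + G + G*N (V(G, N) = (G + G*N) + 3 = 3 + G + G*N)
((8/V(P(0, 6), -6))*0)*35 = ((8/(3 + (1 - ½*0) + (1 - ½*0)*(-6)))*0)*35 = ((8/(3 + (1 + 0) + (1 + 0)*(-6)))*0)*35 = ((8/(3 + 1 + 1*(-6)))*0)*35 = ((8/(3 + 1 - 6))*0)*35 = ((8/(-2))*0)*35 = ((8*(-½))*0)*35 = -4*0*35 = 0*35 = 0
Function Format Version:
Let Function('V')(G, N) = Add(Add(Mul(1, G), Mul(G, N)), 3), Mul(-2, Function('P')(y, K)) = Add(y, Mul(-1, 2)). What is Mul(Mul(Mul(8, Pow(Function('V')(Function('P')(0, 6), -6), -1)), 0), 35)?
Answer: 0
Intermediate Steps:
Function('P')(y, K) = Add(1, Mul(Rational(-1, 2), y)) (Function('P')(y, K) = Mul(Rational(-1, 2), Add(y, Mul(-1, 2))) = Mul(Rational(-1, 2), Add(y, -2)) = Mul(Rational(-1, 2), Add(-2, y)) = Add(1, Mul(Rational(-1, 2), y)))
Function('V')(G, N) = Add(3, G, Mul(G, N)) (Function('V')(G, N) = Add(Add(G, Mul(G, N)), 3) = Add(3, G, Mul(G, N)))
Mul(Mul(Mul(8, Pow(Function('V')(Function('P')(0, 6), -6), -1)), 0), 35) = Mul(Mul(Mul(8, Pow(Add(3, Add(1, Mul(Rational(-1, 2), 0)), Mul(Add(1, Mul(Rational(-1, 2), 0)), -6)), -1)), 0), 35) = Mul(Mul(Mul(8, Pow(Add(3, Add(1, 0), Mul(Add(1, 0), -6)), -1)), 0), 35) = Mul(Mul(Mul(8, Pow(Add(3, 1, Mul(1, -6)), -1)), 0), 35) = Mul(Mul(Mul(8, Pow(Add(3, 1, -6), -1)), 0), 35) = Mul(Mul(Mul(8, Pow(-2, -1)), 0), 35) = Mul(Mul(Mul(8, Rational(-1, 2)), 0), 35) = Mul(Mul(-4, 0), 35) = Mul(0, 35) = 0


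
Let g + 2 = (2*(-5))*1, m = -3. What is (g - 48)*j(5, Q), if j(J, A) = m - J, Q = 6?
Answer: 480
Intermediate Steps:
g = -12 (g = -2 + (2*(-5))*1 = -2 - 10*1 = -2 - 10 = -12)
j(J, A) = -3 - J
(g - 48)*j(5, Q) = (-12 - 48)*(-3 - 1*5) = -60*(-3 - 5) = -60*(-8) = 480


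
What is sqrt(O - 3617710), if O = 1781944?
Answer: 3*I*sqrt(203974) ≈ 1354.9*I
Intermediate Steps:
sqrt(O - 3617710) = sqrt(1781944 - 3617710) = sqrt(-1835766) = 3*I*sqrt(203974)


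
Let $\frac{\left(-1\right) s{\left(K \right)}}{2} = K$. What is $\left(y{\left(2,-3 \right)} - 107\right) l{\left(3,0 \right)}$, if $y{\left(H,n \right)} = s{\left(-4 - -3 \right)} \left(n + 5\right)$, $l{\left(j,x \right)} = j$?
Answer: $-309$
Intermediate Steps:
$s{\left(K \right)} = - 2 K$
$y{\left(H,n \right)} = 10 + 2 n$ ($y{\left(H,n \right)} = - 2 \left(-4 - -3\right) \left(n + 5\right) = - 2 \left(-4 + 3\right) \left(5 + n\right) = \left(-2\right) \left(-1\right) \left(5 + n\right) = 2 \left(5 + n\right) = 10 + 2 n$)
$\left(y{\left(2,-3 \right)} - 107\right) l{\left(3,0 \right)} = \left(\left(10 + 2 \left(-3\right)\right) - 107\right) 3 = \left(\left(10 - 6\right) - 107\right) 3 = \left(4 - 107\right) 3 = \left(-103\right) 3 = -309$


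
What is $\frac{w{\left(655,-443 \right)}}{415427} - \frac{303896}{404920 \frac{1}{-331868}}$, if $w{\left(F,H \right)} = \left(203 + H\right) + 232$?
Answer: $\frac{5237150979703812}{21026837605} \approx 2.4907 \cdot 10^{5}$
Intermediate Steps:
$w{\left(F,H \right)} = 435 + H$
$\frac{w{\left(655,-443 \right)}}{415427} - \frac{303896}{404920 \frac{1}{-331868}} = \frac{435 - 443}{415427} - \frac{303896}{404920 \frac{1}{-331868}} = \left(-8\right) \frac{1}{415427} - \frac{303896}{404920 \left(- \frac{1}{331868}\right)} = - \frac{8}{415427} - \frac{303896}{- \frac{101230}{82967}} = - \frac{8}{415427} - - \frac{12606669716}{50615} = - \frac{8}{415427} + \frac{12606669716}{50615} = \frac{5237150979703812}{21026837605}$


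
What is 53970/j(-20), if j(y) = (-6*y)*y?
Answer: -1799/80 ≈ -22.487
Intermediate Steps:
j(y) = -6*y**2
53970/j(-20) = 53970/((-6*(-20)**2)) = 53970/((-6*400)) = 53970/(-2400) = 53970*(-1/2400) = -1799/80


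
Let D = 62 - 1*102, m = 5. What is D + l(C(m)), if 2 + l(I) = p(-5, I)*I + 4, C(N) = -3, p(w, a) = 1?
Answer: -41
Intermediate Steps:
D = -40 (D = 62 - 102 = -40)
l(I) = 2 + I (l(I) = -2 + (1*I + 4) = -2 + (I + 4) = -2 + (4 + I) = 2 + I)
D + l(C(m)) = -40 + (2 - 3) = -40 - 1 = -41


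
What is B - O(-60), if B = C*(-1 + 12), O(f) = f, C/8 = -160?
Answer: -14020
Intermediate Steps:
C = -1280 (C = 8*(-160) = -1280)
B = -14080 (B = -1280*(-1 + 12) = -1280*11 = -14080)
B - O(-60) = -14080 - 1*(-60) = -14080 + 60 = -14020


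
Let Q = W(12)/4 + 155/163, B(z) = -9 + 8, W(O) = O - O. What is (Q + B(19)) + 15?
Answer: 2437/163 ≈ 14.951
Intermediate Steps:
W(O) = 0
B(z) = -1
Q = 155/163 (Q = 0/4 + 155/163 = 0*(¼) + 155*(1/163) = 0 + 155/163 = 155/163 ≈ 0.95092)
(Q + B(19)) + 15 = (155/163 - 1) + 15 = -8/163 + 15 = 2437/163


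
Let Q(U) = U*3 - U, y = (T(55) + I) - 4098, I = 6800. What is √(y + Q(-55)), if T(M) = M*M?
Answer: √5617 ≈ 74.947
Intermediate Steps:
T(M) = M²
y = 5727 (y = (55² + 6800) - 4098 = (3025 + 6800) - 4098 = 9825 - 4098 = 5727)
Q(U) = 2*U (Q(U) = 3*U - U = 2*U)
√(y + Q(-55)) = √(5727 + 2*(-55)) = √(5727 - 110) = √5617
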